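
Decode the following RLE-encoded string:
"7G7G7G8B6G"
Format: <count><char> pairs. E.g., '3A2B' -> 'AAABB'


Expanding each <count><char> pair:
  7G -> 'GGGGGGG'
  7G -> 'GGGGGGG'
  7G -> 'GGGGGGG'
  8B -> 'BBBBBBBB'
  6G -> 'GGGGGG'

Decoded = GGGGGGGGGGGGGGGGGGGGGBBBBBBBBGGGGGG


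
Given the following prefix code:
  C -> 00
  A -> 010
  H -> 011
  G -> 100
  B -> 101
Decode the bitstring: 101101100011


Decoding step by step:
Bits 101 -> B
Bits 101 -> B
Bits 100 -> G
Bits 011 -> H


Decoded message: BBGH


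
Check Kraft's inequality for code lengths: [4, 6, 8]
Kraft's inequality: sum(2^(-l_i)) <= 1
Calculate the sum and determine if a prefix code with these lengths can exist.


Sum = 2^(-4) + 2^(-6) + 2^(-8)
    = 0.0625 + 0.015625 + 0.00390625
    = 21/256 = 0.08203125
Since 0.08203125 <= 1, Kraft's inequality IS satisfied.
A prefix code with these lengths CAN exist.

Kraft sum = 0.08203125. Satisfied.


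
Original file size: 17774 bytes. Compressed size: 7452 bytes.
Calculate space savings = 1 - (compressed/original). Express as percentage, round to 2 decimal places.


ratio = compressed/original = 7452/17774 = 0.419264
savings = 1 - ratio = 1 - 0.419264 = 0.580736
as a percentage: 0.580736 * 100 = 58.07%

Space savings = 1 - 7452/17774 = 58.07%


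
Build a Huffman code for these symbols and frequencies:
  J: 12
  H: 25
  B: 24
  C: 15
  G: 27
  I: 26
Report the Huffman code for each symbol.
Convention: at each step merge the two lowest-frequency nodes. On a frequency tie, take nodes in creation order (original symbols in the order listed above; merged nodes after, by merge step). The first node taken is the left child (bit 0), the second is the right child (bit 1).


Huffman tree construction:
Step 1: Merge J(12) + C(15) = 27
Step 2: Merge B(24) + H(25) = 49
Step 3: Merge I(26) + G(27) = 53
Step 4: Merge (J+C)(27) + (B+H)(49) = 76
Step 5: Merge (I+G)(53) + ((J+C)+(B+H))(76) = 129
Read each symbol's code off the tree from the root (left child = 0, right child = 1).

Codes:
  J: 100 (length 3)
  H: 111 (length 3)
  B: 110 (length 3)
  C: 101 (length 3)
  G: 01 (length 2)
  I: 00 (length 2)
Average code length: 334/129 = 2.5891 bits/symbol


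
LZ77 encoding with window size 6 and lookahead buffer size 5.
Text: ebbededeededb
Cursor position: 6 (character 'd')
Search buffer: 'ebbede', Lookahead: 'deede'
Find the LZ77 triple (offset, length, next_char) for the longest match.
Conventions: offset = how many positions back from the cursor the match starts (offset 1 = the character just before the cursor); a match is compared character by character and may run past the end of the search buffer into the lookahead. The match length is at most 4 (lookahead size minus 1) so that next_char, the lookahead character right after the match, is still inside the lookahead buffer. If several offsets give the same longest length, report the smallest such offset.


Try each offset into the search buffer:
  offset=1 (pos 5, char 'e'): match length 0
  offset=2 (pos 4, char 'd'): match length 2
  offset=3 (pos 3, char 'e'): match length 0
  offset=4 (pos 2, char 'b'): match length 0
  offset=5 (pos 1, char 'b'): match length 0
  offset=6 (pos 0, char 'e'): match length 0
Longest match has length 2 at offset 2.
next_char = character at position 6 + 2 = 8 -> 'e'

Best match: offset=2, length=2 (matching 'de' starting at position 4)
LZ77 triple: (2, 2, 'e')


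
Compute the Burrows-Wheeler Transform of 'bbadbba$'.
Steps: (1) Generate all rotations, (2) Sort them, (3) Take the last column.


Rotations (sorted):
  0: $bbadbba -> last char: a
  1: a$bbadbb -> last char: b
  2: adbba$bb -> last char: b
  3: ba$bbadb -> last char: b
  4: badbba$b -> last char: b
  5: bba$bbad -> last char: d
  6: bbadbba$ -> last char: $
  7: dbba$bba -> last char: a


BWT = abbbbd$a


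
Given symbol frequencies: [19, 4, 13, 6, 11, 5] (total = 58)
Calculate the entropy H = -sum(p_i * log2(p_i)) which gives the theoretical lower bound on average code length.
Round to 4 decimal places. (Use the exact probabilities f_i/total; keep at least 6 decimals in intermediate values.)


Per-symbol terms -p_i * log2(p_i) with p_i = f_i/58:
  p = 19/58 = 0.327586: log2(p) = -1.610053, -p*log2(p) = 0.527431
  p = 4/58 = 0.068966: log2(p) = -3.857981, -p*log2(p) = 0.266068
  p = 13/58 = 0.224138: log2(p) = -2.157541, -p*log2(p) = 0.483587
  p = 6/58 = 0.103448: log2(p) = -3.273018, -p*log2(p) = 0.338588
  p = 11/58 = 0.189655: log2(p) = -2.398549, -p*log2(p) = 0.454897
  p = 5/58 = 0.086207: log2(p) = -3.536053, -p*log2(p) = 0.304832
H = 0.527431 + 0.266068 + 0.483587 + 0.338588 + 0.454897 + 0.304832 = 2.375403

H = 2.3754 bits/symbol


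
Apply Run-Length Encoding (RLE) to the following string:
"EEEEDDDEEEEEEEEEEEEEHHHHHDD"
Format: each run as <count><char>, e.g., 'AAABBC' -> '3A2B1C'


Scanning runs left to right:
  i=0: run of 'E' x 4 -> '4E'
  i=4: run of 'D' x 3 -> '3D'
  i=7: run of 'E' x 13 -> '13E'
  i=20: run of 'H' x 5 -> '5H'
  i=25: run of 'D' x 2 -> '2D'

RLE = 4E3D13E5H2D


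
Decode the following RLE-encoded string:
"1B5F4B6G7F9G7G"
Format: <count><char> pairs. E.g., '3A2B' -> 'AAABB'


Expanding each <count><char> pair:
  1B -> 'B'
  5F -> 'FFFFF'
  4B -> 'BBBB'
  6G -> 'GGGGGG'
  7F -> 'FFFFFFF'
  9G -> 'GGGGGGGGG'
  7G -> 'GGGGGGG'

Decoded = BFFFFFBBBBGGGGGGFFFFFFFGGGGGGGGGGGGGGGG


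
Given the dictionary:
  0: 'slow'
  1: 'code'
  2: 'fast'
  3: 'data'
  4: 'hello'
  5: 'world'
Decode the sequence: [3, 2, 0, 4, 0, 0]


Look up each index in the dictionary:
  3 -> 'data'
  2 -> 'fast'
  0 -> 'slow'
  4 -> 'hello'
  0 -> 'slow'
  0 -> 'slow'

Decoded: "data fast slow hello slow slow"


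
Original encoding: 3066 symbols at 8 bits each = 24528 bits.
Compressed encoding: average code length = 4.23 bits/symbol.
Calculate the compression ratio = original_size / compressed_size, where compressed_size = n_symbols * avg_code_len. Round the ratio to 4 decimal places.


original_size = n_symbols * orig_bits = 3066 * 8 = 24528 bits
compressed_size = n_symbols * avg_code_len = 3066 * 4.23 = 12969.18 bits
ratio = original_size / compressed_size = 24528 / 12969.18 = 1.8913

Compression ratio = 1.8913


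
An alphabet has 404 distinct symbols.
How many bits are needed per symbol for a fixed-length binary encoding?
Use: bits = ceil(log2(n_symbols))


log2(404) = 8.6582
Bracket: 2^8 = 256 < 404 <= 2^9 = 512
So ceil(log2(404)) = 9

bits = ceil(log2(404)) = ceil(8.6582) = 9 bits


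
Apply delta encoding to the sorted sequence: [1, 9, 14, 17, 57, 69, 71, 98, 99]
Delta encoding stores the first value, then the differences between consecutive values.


First value: 1
Deltas:
  9 - 1 = 8
  14 - 9 = 5
  17 - 14 = 3
  57 - 17 = 40
  69 - 57 = 12
  71 - 69 = 2
  98 - 71 = 27
  99 - 98 = 1


Delta encoded: [1, 8, 5, 3, 40, 12, 2, 27, 1]


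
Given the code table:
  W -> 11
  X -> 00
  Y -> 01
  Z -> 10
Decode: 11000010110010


Decoding:
11 -> W
00 -> X
00 -> X
10 -> Z
11 -> W
00 -> X
10 -> Z


Result: WXXZWXZ


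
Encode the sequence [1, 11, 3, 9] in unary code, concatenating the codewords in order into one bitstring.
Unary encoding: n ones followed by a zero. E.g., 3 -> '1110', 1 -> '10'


Encode each number as n ones followed by a terminating 0:
  1 -> 10 (2 bits)
  11 -> 111111111110 (12 bits)
  3 -> 1110 (4 bits)
  9 -> 1111111110 (10 bits)
Total length = 2 + 12 + 4 + 10 = 28 bits.

Unary([1, 11, 3, 9]) = 1011111111111011101111111110 (28 bits)


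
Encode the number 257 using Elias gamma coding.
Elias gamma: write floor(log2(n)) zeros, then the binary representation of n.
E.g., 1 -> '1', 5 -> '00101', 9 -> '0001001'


num_bits = floor(log2(257)) + 1 = 9
leading_zeros = num_bits - 1 = 8
binary(257) = 100000001

Elias gamma(257) = '00000000' + '100000001' = 00000000100000001 (17 bits)


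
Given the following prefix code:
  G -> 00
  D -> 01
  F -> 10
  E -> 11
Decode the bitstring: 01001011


Decoding step by step:
Bits 01 -> D
Bits 00 -> G
Bits 10 -> F
Bits 11 -> E


Decoded message: DGFE


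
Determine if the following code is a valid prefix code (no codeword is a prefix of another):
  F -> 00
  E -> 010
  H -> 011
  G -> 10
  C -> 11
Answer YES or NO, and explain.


Checking each pair (does one codeword prefix another?):
  F='00' vs E='010': no prefix
  F='00' vs H='011': no prefix
  F='00' vs G='10': no prefix
  F='00' vs C='11': no prefix
  E='010' vs F='00': no prefix
  E='010' vs H='011': no prefix
  E='010' vs G='10': no prefix
  E='010' vs C='11': no prefix
  H='011' vs F='00': no prefix
  H='011' vs E='010': no prefix
  H='011' vs G='10': no prefix
  H='011' vs C='11': no prefix
  G='10' vs F='00': no prefix
  G='10' vs E='010': no prefix
  G='10' vs H='011': no prefix
  G='10' vs C='11': no prefix
  C='11' vs F='00': no prefix
  C='11' vs E='010': no prefix
  C='11' vs H='011': no prefix
  C='11' vs G='10': no prefix
No violation found over all pairs.

YES -- this is a valid prefix code. No codeword is a prefix of any other codeword.


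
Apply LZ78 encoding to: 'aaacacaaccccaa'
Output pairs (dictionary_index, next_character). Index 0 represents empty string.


LZ78 encoding steps:
Dictionary: {0: ''}
Step 1: w='' (idx 0), next='a' -> output (0, 'a'), add 'a' as idx 1
Step 2: w='a' (idx 1), next='a' -> output (1, 'a'), add 'aa' as idx 2
Step 3: w='' (idx 0), next='c' -> output (0, 'c'), add 'c' as idx 3
Step 4: w='a' (idx 1), next='c' -> output (1, 'c'), add 'ac' as idx 4
Step 5: w='aa' (idx 2), next='c' -> output (2, 'c'), add 'aac' as idx 5
Step 6: w='c' (idx 3), next='c' -> output (3, 'c'), add 'cc' as idx 6
Step 7: w='c' (idx 3), next='a' -> output (3, 'a'), add 'ca' as idx 7
Step 8: w='a' (idx 1), end of input -> output (1, '')


Encoded: [(0, 'a'), (1, 'a'), (0, 'c'), (1, 'c'), (2, 'c'), (3, 'c'), (3, 'a'), (1, '')]


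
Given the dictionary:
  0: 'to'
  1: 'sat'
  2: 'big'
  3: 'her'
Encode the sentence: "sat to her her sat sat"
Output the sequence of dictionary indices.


Look up each word in the dictionary:
  'sat' -> 1
  'to' -> 0
  'her' -> 3
  'her' -> 3
  'sat' -> 1
  'sat' -> 1

Encoded: [1, 0, 3, 3, 1, 1]


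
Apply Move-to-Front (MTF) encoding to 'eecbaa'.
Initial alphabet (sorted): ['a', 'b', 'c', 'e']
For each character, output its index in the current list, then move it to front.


MTF encoding:
'e': index 3 in ['a', 'b', 'c', 'e'] -> ['e', 'a', 'b', 'c']
'e': index 0 in ['e', 'a', 'b', 'c'] -> ['e', 'a', 'b', 'c']
'c': index 3 in ['e', 'a', 'b', 'c'] -> ['c', 'e', 'a', 'b']
'b': index 3 in ['c', 'e', 'a', 'b'] -> ['b', 'c', 'e', 'a']
'a': index 3 in ['b', 'c', 'e', 'a'] -> ['a', 'b', 'c', 'e']
'a': index 0 in ['a', 'b', 'c', 'e'] -> ['a', 'b', 'c', 'e']


Output: [3, 0, 3, 3, 3, 0]


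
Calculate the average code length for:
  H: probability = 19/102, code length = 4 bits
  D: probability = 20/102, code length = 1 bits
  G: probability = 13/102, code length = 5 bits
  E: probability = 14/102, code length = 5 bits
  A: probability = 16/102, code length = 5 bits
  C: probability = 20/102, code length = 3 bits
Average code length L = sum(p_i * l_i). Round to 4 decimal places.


Weighted contributions p_i * l_i:
  H: (19/102) * 4 = 76/102
  D: (20/102) * 1 = 20/102
  G: (13/102) * 5 = 65/102
  E: (14/102) * 5 = 70/102
  A: (16/102) * 5 = 80/102
  C: (20/102) * 3 = 60/102
Sum = (76 + 20 + 65 + 70 + 80 + 60)/102 = 371/102

L = 371/102 = 3.6373 bits/symbol


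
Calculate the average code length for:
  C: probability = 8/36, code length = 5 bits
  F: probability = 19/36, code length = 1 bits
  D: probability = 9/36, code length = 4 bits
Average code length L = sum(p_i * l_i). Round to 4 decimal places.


Weighted contributions p_i * l_i:
  C: (8/36) * 5 = 40/36
  F: (19/36) * 1 = 19/36
  D: (9/36) * 4 = 36/36
Sum = (40 + 19 + 36)/36 = 95/36

L = 95/36 = 2.6389 bits/symbol


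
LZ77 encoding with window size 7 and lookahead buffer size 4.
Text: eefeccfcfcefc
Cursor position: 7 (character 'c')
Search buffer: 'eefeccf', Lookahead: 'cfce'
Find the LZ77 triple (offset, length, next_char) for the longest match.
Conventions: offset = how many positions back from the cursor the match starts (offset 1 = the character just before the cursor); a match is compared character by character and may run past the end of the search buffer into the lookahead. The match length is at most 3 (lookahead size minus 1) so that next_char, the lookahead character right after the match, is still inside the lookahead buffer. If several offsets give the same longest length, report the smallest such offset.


Try each offset into the search buffer:
  offset=1 (pos 6, char 'f'): match length 0
  offset=2 (pos 5, char 'c'): match length 3
  offset=3 (pos 4, char 'c'): match length 1
  offset=4 (pos 3, char 'e'): match length 0
  offset=5 (pos 2, char 'f'): match length 0
  offset=6 (pos 1, char 'e'): match length 0
  offset=7 (pos 0, char 'e'): match length 0
Longest match has length 3 at offset 2.
next_char = character at position 7 + 3 = 10 -> 'e'

Best match: offset=2, length=3 (matching 'cfc' starting at position 5)
LZ77 triple: (2, 3, 'e')


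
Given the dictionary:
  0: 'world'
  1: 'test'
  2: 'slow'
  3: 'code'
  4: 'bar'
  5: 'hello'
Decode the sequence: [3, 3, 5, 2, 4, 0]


Look up each index in the dictionary:
  3 -> 'code'
  3 -> 'code'
  5 -> 'hello'
  2 -> 'slow'
  4 -> 'bar'
  0 -> 'world'

Decoded: "code code hello slow bar world"


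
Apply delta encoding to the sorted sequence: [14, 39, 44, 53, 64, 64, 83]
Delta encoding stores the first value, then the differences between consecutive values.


First value: 14
Deltas:
  39 - 14 = 25
  44 - 39 = 5
  53 - 44 = 9
  64 - 53 = 11
  64 - 64 = 0
  83 - 64 = 19


Delta encoded: [14, 25, 5, 9, 11, 0, 19]


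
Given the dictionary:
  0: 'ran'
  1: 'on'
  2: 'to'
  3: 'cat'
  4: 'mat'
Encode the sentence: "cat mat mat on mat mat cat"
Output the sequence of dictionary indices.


Look up each word in the dictionary:
  'cat' -> 3
  'mat' -> 4
  'mat' -> 4
  'on' -> 1
  'mat' -> 4
  'mat' -> 4
  'cat' -> 3

Encoded: [3, 4, 4, 1, 4, 4, 3]


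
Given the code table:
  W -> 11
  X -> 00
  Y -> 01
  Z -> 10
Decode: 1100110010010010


Decoding:
11 -> W
00 -> X
11 -> W
00 -> X
10 -> Z
01 -> Y
00 -> X
10 -> Z


Result: WXWXZYXZ


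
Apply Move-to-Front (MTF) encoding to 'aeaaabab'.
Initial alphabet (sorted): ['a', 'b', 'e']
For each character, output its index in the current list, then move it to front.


MTF encoding:
'a': index 0 in ['a', 'b', 'e'] -> ['a', 'b', 'e']
'e': index 2 in ['a', 'b', 'e'] -> ['e', 'a', 'b']
'a': index 1 in ['e', 'a', 'b'] -> ['a', 'e', 'b']
'a': index 0 in ['a', 'e', 'b'] -> ['a', 'e', 'b']
'a': index 0 in ['a', 'e', 'b'] -> ['a', 'e', 'b']
'b': index 2 in ['a', 'e', 'b'] -> ['b', 'a', 'e']
'a': index 1 in ['b', 'a', 'e'] -> ['a', 'b', 'e']
'b': index 1 in ['a', 'b', 'e'] -> ['b', 'a', 'e']


Output: [0, 2, 1, 0, 0, 2, 1, 1]


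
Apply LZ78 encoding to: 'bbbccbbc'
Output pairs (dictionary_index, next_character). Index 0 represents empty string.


LZ78 encoding steps:
Dictionary: {0: ''}
Step 1: w='' (idx 0), next='b' -> output (0, 'b'), add 'b' as idx 1
Step 2: w='b' (idx 1), next='b' -> output (1, 'b'), add 'bb' as idx 2
Step 3: w='' (idx 0), next='c' -> output (0, 'c'), add 'c' as idx 3
Step 4: w='c' (idx 3), next='b' -> output (3, 'b'), add 'cb' as idx 4
Step 5: w='b' (idx 1), next='c' -> output (1, 'c'), add 'bc' as idx 5


Encoded: [(0, 'b'), (1, 'b'), (0, 'c'), (3, 'b'), (1, 'c')]


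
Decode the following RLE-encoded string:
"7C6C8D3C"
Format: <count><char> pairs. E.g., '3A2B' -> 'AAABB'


Expanding each <count><char> pair:
  7C -> 'CCCCCCC'
  6C -> 'CCCCCC'
  8D -> 'DDDDDDDD'
  3C -> 'CCC'

Decoded = CCCCCCCCCCCCCDDDDDDDDCCC


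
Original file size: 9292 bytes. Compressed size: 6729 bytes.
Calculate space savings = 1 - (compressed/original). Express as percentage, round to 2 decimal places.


ratio = compressed/original = 6729/9292 = 0.724171
savings = 1 - ratio = 1 - 0.724171 = 0.275829
as a percentage: 0.275829 * 100 = 27.58%

Space savings = 1 - 6729/9292 = 27.58%


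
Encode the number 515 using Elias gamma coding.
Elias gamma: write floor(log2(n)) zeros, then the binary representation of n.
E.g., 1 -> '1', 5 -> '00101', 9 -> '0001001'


num_bits = floor(log2(515)) + 1 = 10
leading_zeros = num_bits - 1 = 9
binary(515) = 1000000011

Elias gamma(515) = '000000000' + '1000000011' = 0000000001000000011 (19 bits)


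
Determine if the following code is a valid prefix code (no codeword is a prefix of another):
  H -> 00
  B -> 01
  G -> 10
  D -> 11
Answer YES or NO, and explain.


Checking each pair (does one codeword prefix another?):
  H='00' vs B='01': no prefix
  H='00' vs G='10': no prefix
  H='00' vs D='11': no prefix
  B='01' vs H='00': no prefix
  B='01' vs G='10': no prefix
  B='01' vs D='11': no prefix
  G='10' vs H='00': no prefix
  G='10' vs B='01': no prefix
  G='10' vs D='11': no prefix
  D='11' vs H='00': no prefix
  D='11' vs B='01': no prefix
  D='11' vs G='10': no prefix
No violation found over all pairs.

YES -- this is a valid prefix code. No codeword is a prefix of any other codeword.


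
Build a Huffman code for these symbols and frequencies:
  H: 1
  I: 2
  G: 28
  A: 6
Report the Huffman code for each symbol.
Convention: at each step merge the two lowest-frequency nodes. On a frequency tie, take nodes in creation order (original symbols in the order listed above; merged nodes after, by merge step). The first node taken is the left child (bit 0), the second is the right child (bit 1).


Huffman tree construction:
Step 1: Merge H(1) + I(2) = 3
Step 2: Merge (H+I)(3) + A(6) = 9
Step 3: Merge ((H+I)+A)(9) + G(28) = 37
Read each symbol's code off the tree from the root (left child = 0, right child = 1).

Codes:
  H: 000 (length 3)
  I: 001 (length 3)
  G: 1 (length 1)
  A: 01 (length 2)
Average code length: 49/37 = 1.3243 bits/symbol


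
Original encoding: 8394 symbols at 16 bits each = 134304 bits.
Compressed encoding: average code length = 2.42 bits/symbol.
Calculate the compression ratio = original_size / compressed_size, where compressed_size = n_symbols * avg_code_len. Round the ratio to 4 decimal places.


original_size = n_symbols * orig_bits = 8394 * 16 = 134304 bits
compressed_size = n_symbols * avg_code_len = 8394 * 2.42 = 20313.48 bits
ratio = original_size / compressed_size = 134304 / 20313.48 = 6.6116

Compression ratio = 6.6116


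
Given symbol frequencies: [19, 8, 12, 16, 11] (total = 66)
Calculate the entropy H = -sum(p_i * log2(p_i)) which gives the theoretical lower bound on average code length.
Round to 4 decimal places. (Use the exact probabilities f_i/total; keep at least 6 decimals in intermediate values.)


Per-symbol terms -p_i * log2(p_i) with p_i = f_i/66:
  p = 19/66 = 0.287879: log2(p) = -1.796467, -p*log2(p) = 0.517165
  p = 8/66 = 0.121212: log2(p) = -3.044394, -p*log2(p) = 0.369017
  p = 12/66 = 0.181818: log2(p) = -2.459432, -p*log2(p) = 0.447169
  p = 16/66 = 0.242424: log2(p) = -2.044394, -p*log2(p) = 0.495611
  p = 11/66 = 0.166667: log2(p) = -2.584963, -p*log2(p) = 0.430827
H = 0.517165 + 0.369017 + 0.447169 + 0.495611 + 0.430827 = 2.259789

H = 2.2598 bits/symbol


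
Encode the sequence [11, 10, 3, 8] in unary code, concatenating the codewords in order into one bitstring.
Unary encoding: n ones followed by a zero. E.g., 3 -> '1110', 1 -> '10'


Encode each number as n ones followed by a terminating 0:
  11 -> 111111111110 (12 bits)
  10 -> 11111111110 (11 bits)
  3 -> 1110 (4 bits)
  8 -> 111111110 (9 bits)
Total length = 12 + 11 + 4 + 9 = 36 bits.

Unary([11, 10, 3, 8]) = 111111111110111111111101110111111110 (36 bits)


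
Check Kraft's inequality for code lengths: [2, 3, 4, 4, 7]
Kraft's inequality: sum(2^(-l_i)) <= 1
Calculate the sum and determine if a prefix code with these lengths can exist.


Sum = 2^(-2) + 2^(-3) + 2^(-4) + 2^(-4) + 2^(-7)
    = 0.25 + 0.125 + 0.0625 + 0.0625 + 0.0078125
    = 65/128 = 0.5078125
Since 0.5078125 <= 1, Kraft's inequality IS satisfied.
A prefix code with these lengths CAN exist.

Kraft sum = 0.5078125. Satisfied.


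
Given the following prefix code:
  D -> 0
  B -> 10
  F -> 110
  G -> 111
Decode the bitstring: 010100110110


Decoding step by step:
Bits 0 -> D
Bits 10 -> B
Bits 10 -> B
Bits 0 -> D
Bits 110 -> F
Bits 110 -> F


Decoded message: DBBDFF


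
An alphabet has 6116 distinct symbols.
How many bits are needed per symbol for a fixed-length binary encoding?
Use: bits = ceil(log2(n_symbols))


log2(6116) = 12.5784
Bracket: 2^12 = 4096 < 6116 <= 2^13 = 8192
So ceil(log2(6116)) = 13

bits = ceil(log2(6116)) = ceil(12.5784) = 13 bits


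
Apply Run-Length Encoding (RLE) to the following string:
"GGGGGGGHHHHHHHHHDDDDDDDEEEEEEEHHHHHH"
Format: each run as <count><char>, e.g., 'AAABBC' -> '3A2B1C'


Scanning runs left to right:
  i=0: run of 'G' x 7 -> '7G'
  i=7: run of 'H' x 9 -> '9H'
  i=16: run of 'D' x 7 -> '7D'
  i=23: run of 'E' x 7 -> '7E'
  i=30: run of 'H' x 6 -> '6H'

RLE = 7G9H7D7E6H


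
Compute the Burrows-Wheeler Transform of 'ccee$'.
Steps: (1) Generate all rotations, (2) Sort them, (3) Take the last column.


Rotations (sorted):
  0: $ccee -> last char: e
  1: ccee$ -> last char: $
  2: cee$c -> last char: c
  3: e$cce -> last char: e
  4: ee$cc -> last char: c


BWT = e$cec


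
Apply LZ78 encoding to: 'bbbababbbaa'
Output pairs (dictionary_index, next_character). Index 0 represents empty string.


LZ78 encoding steps:
Dictionary: {0: ''}
Step 1: w='' (idx 0), next='b' -> output (0, 'b'), add 'b' as idx 1
Step 2: w='b' (idx 1), next='b' -> output (1, 'b'), add 'bb' as idx 2
Step 3: w='' (idx 0), next='a' -> output (0, 'a'), add 'a' as idx 3
Step 4: w='b' (idx 1), next='a' -> output (1, 'a'), add 'ba' as idx 4
Step 5: w='bb' (idx 2), next='b' -> output (2, 'b'), add 'bbb' as idx 5
Step 6: w='a' (idx 3), next='a' -> output (3, 'a'), add 'aa' as idx 6


Encoded: [(0, 'b'), (1, 'b'), (0, 'a'), (1, 'a'), (2, 'b'), (3, 'a')]


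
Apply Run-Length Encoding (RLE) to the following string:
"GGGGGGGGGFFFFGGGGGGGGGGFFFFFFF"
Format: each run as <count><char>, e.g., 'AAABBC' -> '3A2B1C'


Scanning runs left to right:
  i=0: run of 'G' x 9 -> '9G'
  i=9: run of 'F' x 4 -> '4F'
  i=13: run of 'G' x 10 -> '10G'
  i=23: run of 'F' x 7 -> '7F'

RLE = 9G4F10G7F


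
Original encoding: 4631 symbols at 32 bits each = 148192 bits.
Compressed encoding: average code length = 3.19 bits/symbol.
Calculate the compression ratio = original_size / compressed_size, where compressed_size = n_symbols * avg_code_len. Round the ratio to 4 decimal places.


original_size = n_symbols * orig_bits = 4631 * 32 = 148192 bits
compressed_size = n_symbols * avg_code_len = 4631 * 3.19 = 14772.89 bits
ratio = original_size / compressed_size = 148192 / 14772.89 = 10.0313

Compression ratio = 10.0313


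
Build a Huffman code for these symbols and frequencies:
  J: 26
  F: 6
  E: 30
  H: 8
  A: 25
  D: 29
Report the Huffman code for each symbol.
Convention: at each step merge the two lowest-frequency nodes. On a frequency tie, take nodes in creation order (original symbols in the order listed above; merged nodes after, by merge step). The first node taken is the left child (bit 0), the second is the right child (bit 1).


Huffman tree construction:
Step 1: Merge F(6) + H(8) = 14
Step 2: Merge (F+H)(14) + A(25) = 39
Step 3: Merge J(26) + D(29) = 55
Step 4: Merge E(30) + ((F+H)+A)(39) = 69
Step 5: Merge (J+D)(55) + (E+((F+H)+A))(69) = 124
Read each symbol's code off the tree from the root (left child = 0, right child = 1).

Codes:
  J: 00 (length 2)
  F: 1100 (length 4)
  E: 10 (length 2)
  H: 1101 (length 4)
  A: 111 (length 3)
  D: 01 (length 2)
Average code length: 301/124 = 2.4274 bits/symbol


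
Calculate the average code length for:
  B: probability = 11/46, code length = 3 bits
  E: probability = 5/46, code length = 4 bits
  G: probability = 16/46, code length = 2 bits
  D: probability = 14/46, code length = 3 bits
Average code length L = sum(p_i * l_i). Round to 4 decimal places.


Weighted contributions p_i * l_i:
  B: (11/46) * 3 = 33/46
  E: (5/46) * 4 = 20/46
  G: (16/46) * 2 = 32/46
  D: (14/46) * 3 = 42/46
Sum = (33 + 20 + 32 + 42)/46 = 127/46

L = 127/46 = 2.7609 bits/symbol


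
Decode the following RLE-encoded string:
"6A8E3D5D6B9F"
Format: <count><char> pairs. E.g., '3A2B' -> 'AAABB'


Expanding each <count><char> pair:
  6A -> 'AAAAAA'
  8E -> 'EEEEEEEE'
  3D -> 'DDD'
  5D -> 'DDDDD'
  6B -> 'BBBBBB'
  9F -> 'FFFFFFFFF'

Decoded = AAAAAAEEEEEEEEDDDDDDDDBBBBBBFFFFFFFFF


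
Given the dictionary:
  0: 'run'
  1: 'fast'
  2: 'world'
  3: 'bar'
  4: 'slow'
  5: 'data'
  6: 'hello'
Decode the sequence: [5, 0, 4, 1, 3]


Look up each index in the dictionary:
  5 -> 'data'
  0 -> 'run'
  4 -> 'slow'
  1 -> 'fast'
  3 -> 'bar'

Decoded: "data run slow fast bar"


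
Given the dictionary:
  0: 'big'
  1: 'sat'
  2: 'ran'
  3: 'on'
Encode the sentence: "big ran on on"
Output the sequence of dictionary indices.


Look up each word in the dictionary:
  'big' -> 0
  'ran' -> 2
  'on' -> 3
  'on' -> 3

Encoded: [0, 2, 3, 3]


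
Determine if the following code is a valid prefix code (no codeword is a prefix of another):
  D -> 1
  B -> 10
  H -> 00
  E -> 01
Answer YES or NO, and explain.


Checking each pair (does one codeword prefix another?):
  D='1' vs B='10': prefix -- VIOLATION

NO -- this is NOT a valid prefix code. D (1) is a prefix of B (10).


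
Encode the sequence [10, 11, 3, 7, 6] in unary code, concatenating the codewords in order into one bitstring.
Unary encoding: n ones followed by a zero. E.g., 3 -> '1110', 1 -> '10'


Encode each number as n ones followed by a terminating 0:
  10 -> 11111111110 (11 bits)
  11 -> 111111111110 (12 bits)
  3 -> 1110 (4 bits)
  7 -> 11111110 (8 bits)
  6 -> 1111110 (7 bits)
Total length = 11 + 12 + 4 + 8 + 7 = 42 bits.

Unary([10, 11, 3, 7, 6]) = 111111111101111111111101110111111101111110 (42 bits)


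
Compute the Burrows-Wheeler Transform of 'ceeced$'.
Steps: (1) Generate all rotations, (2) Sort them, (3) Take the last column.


Rotations (sorted):
  0: $ceeced -> last char: d
  1: ced$cee -> last char: e
  2: ceeced$ -> last char: $
  3: d$ceece -> last char: e
  4: eced$ce -> last char: e
  5: ed$ceec -> last char: c
  6: eeced$c -> last char: c


BWT = de$eecc


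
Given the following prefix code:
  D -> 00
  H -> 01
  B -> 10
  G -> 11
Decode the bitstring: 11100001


Decoding step by step:
Bits 11 -> G
Bits 10 -> B
Bits 00 -> D
Bits 01 -> H


Decoded message: GBDH


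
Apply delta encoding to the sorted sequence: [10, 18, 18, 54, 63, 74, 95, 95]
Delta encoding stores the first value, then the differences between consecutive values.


First value: 10
Deltas:
  18 - 10 = 8
  18 - 18 = 0
  54 - 18 = 36
  63 - 54 = 9
  74 - 63 = 11
  95 - 74 = 21
  95 - 95 = 0


Delta encoded: [10, 8, 0, 36, 9, 11, 21, 0]


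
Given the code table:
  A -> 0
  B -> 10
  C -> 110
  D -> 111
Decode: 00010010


Decoding:
0 -> A
0 -> A
0 -> A
10 -> B
0 -> A
10 -> B


Result: AAABAB


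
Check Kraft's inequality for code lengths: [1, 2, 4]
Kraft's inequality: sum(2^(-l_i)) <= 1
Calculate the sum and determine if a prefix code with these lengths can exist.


Sum = 2^(-1) + 2^(-2) + 2^(-4)
    = 0.5 + 0.25 + 0.0625
    = 13/16 = 0.8125
Since 0.8125 <= 1, Kraft's inequality IS satisfied.
A prefix code with these lengths CAN exist.

Kraft sum = 0.8125. Satisfied.


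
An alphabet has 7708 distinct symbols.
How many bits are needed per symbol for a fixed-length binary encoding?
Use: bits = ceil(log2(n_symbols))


log2(7708) = 12.9121
Bracket: 2^12 = 4096 < 7708 <= 2^13 = 8192
So ceil(log2(7708)) = 13

bits = ceil(log2(7708)) = ceil(12.9121) = 13 bits


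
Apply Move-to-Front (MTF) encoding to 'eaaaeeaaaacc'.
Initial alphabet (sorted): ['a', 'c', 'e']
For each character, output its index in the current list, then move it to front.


MTF encoding:
'e': index 2 in ['a', 'c', 'e'] -> ['e', 'a', 'c']
'a': index 1 in ['e', 'a', 'c'] -> ['a', 'e', 'c']
'a': index 0 in ['a', 'e', 'c'] -> ['a', 'e', 'c']
'a': index 0 in ['a', 'e', 'c'] -> ['a', 'e', 'c']
'e': index 1 in ['a', 'e', 'c'] -> ['e', 'a', 'c']
'e': index 0 in ['e', 'a', 'c'] -> ['e', 'a', 'c']
'a': index 1 in ['e', 'a', 'c'] -> ['a', 'e', 'c']
'a': index 0 in ['a', 'e', 'c'] -> ['a', 'e', 'c']
'a': index 0 in ['a', 'e', 'c'] -> ['a', 'e', 'c']
'a': index 0 in ['a', 'e', 'c'] -> ['a', 'e', 'c']
'c': index 2 in ['a', 'e', 'c'] -> ['c', 'a', 'e']
'c': index 0 in ['c', 'a', 'e'] -> ['c', 'a', 'e']


Output: [2, 1, 0, 0, 1, 0, 1, 0, 0, 0, 2, 0]


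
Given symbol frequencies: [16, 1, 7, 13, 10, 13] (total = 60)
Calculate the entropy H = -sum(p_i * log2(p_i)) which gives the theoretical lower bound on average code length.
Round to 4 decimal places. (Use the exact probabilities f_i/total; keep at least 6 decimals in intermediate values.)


Per-symbol terms -p_i * log2(p_i) with p_i = f_i/60:
  p = 16/60 = 0.266667: log2(p) = -1.906891, -p*log2(p) = 0.508504
  p = 1/60 = 0.016667: log2(p) = -5.906891, -p*log2(p) = 0.098448
  p = 7/60 = 0.116667: log2(p) = -3.099536, -p*log2(p) = 0.361612
  p = 13/60 = 0.216667: log2(p) = -2.206451, -p*log2(p) = 0.478064
  p = 10/60 = 0.166667: log2(p) = -2.584963, -p*log2(p) = 0.430827
  p = 13/60 = 0.216667: log2(p) = -2.206451, -p*log2(p) = 0.478064
H = 0.508504 + 0.098448 + 0.361612 + 0.478064 + 0.430827 + 0.478064 = 2.355519

H = 2.3555 bits/symbol


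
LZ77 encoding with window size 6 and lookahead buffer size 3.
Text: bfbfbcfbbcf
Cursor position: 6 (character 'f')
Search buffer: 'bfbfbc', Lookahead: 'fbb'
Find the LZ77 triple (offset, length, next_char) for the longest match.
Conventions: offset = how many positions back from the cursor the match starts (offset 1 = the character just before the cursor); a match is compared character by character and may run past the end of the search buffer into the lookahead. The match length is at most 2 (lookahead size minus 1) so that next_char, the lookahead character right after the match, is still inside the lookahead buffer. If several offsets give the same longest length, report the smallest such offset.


Try each offset into the search buffer:
  offset=1 (pos 5, char 'c'): match length 0
  offset=2 (pos 4, char 'b'): match length 0
  offset=3 (pos 3, char 'f'): match length 2
  offset=4 (pos 2, char 'b'): match length 0
  offset=5 (pos 1, char 'f'): match length 2
  offset=6 (pos 0, char 'b'): match length 0
Longest match has length 2, found at offsets 3, 5; take the smallest, offset 3.
next_char = character at position 6 + 2 = 8 -> 'b'

Best match: offset=3, length=2 (matching 'fb' starting at position 3)
LZ77 triple: (3, 2, 'b')


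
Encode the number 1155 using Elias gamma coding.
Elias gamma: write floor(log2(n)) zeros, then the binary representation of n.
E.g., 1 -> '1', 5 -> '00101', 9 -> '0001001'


num_bits = floor(log2(1155)) + 1 = 11
leading_zeros = num_bits - 1 = 10
binary(1155) = 10010000011

Elias gamma(1155) = '0000000000' + '10010000011' = 000000000010010000011 (21 bits)


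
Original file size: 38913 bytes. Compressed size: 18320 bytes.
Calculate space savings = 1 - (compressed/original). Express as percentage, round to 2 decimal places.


ratio = compressed/original = 18320/38913 = 0.470794
savings = 1 - ratio = 1 - 0.470794 = 0.529206
as a percentage: 0.529206 * 100 = 52.92%

Space savings = 1 - 18320/38913 = 52.92%


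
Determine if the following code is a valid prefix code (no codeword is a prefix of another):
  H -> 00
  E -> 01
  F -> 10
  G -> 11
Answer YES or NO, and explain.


Checking each pair (does one codeword prefix another?):
  H='00' vs E='01': no prefix
  H='00' vs F='10': no prefix
  H='00' vs G='11': no prefix
  E='01' vs H='00': no prefix
  E='01' vs F='10': no prefix
  E='01' vs G='11': no prefix
  F='10' vs H='00': no prefix
  F='10' vs E='01': no prefix
  F='10' vs G='11': no prefix
  G='11' vs H='00': no prefix
  G='11' vs E='01': no prefix
  G='11' vs F='10': no prefix
No violation found over all pairs.

YES -- this is a valid prefix code. No codeword is a prefix of any other codeword.


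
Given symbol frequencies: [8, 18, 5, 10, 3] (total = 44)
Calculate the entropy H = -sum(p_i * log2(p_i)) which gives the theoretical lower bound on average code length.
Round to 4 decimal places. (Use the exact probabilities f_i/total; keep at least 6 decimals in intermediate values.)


Per-symbol terms -p_i * log2(p_i) with p_i = f_i/44:
  p = 8/44 = 0.181818: log2(p) = -2.459432, -p*log2(p) = 0.447169
  p = 18/44 = 0.409091: log2(p) = -1.289507, -p*log2(p) = 0.527525
  p = 5/44 = 0.113636: log2(p) = -3.137504, -p*log2(p) = 0.356534
  p = 10/44 = 0.227273: log2(p) = -2.137504, -p*log2(p) = 0.485796
  p = 3/44 = 0.068182: log2(p) = -3.874469, -p*log2(p) = 0.264168
H = 0.447169 + 0.527525 + 0.356534 + 0.485796 + 0.264168 = 2.081192

H = 2.0812 bits/symbol


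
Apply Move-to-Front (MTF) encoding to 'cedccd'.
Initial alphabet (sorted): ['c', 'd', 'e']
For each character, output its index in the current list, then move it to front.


MTF encoding:
'c': index 0 in ['c', 'd', 'e'] -> ['c', 'd', 'e']
'e': index 2 in ['c', 'd', 'e'] -> ['e', 'c', 'd']
'd': index 2 in ['e', 'c', 'd'] -> ['d', 'e', 'c']
'c': index 2 in ['d', 'e', 'c'] -> ['c', 'd', 'e']
'c': index 0 in ['c', 'd', 'e'] -> ['c', 'd', 'e']
'd': index 1 in ['c', 'd', 'e'] -> ['d', 'c', 'e']


Output: [0, 2, 2, 2, 0, 1]


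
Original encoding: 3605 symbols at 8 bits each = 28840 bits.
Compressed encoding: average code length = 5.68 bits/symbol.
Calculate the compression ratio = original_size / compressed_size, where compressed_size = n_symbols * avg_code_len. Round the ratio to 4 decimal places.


original_size = n_symbols * orig_bits = 3605 * 8 = 28840 bits
compressed_size = n_symbols * avg_code_len = 3605 * 5.68 = 20476.4 bits
ratio = original_size / compressed_size = 28840 / 20476.4 = 1.4085

Compression ratio = 1.4085


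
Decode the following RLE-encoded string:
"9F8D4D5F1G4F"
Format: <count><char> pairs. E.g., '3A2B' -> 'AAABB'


Expanding each <count><char> pair:
  9F -> 'FFFFFFFFF'
  8D -> 'DDDDDDDD'
  4D -> 'DDDD'
  5F -> 'FFFFF'
  1G -> 'G'
  4F -> 'FFFF'

Decoded = FFFFFFFFFDDDDDDDDDDDDFFFFFGFFFF


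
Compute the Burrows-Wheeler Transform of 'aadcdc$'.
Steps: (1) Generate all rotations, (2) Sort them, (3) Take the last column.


Rotations (sorted):
  0: $aadcdc -> last char: c
  1: aadcdc$ -> last char: $
  2: adcdc$a -> last char: a
  3: c$aadcd -> last char: d
  4: cdc$aad -> last char: d
  5: dc$aadc -> last char: c
  6: dcdc$aa -> last char: a


BWT = c$addca


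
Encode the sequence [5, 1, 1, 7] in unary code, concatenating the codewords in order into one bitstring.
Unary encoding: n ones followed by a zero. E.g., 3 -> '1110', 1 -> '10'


Encode each number as n ones followed by a terminating 0:
  5 -> 111110 (6 bits)
  1 -> 10 (2 bits)
  1 -> 10 (2 bits)
  7 -> 11111110 (8 bits)
Total length = 6 + 2 + 2 + 8 = 18 bits.

Unary([5, 1, 1, 7]) = 111110101011111110 (18 bits)


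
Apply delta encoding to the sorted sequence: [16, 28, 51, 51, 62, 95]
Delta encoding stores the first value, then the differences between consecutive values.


First value: 16
Deltas:
  28 - 16 = 12
  51 - 28 = 23
  51 - 51 = 0
  62 - 51 = 11
  95 - 62 = 33


Delta encoded: [16, 12, 23, 0, 11, 33]


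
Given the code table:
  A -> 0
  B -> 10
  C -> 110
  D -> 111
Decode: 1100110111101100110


Decoding:
110 -> C
0 -> A
110 -> C
111 -> D
10 -> B
110 -> C
0 -> A
110 -> C


Result: CACDBCAC


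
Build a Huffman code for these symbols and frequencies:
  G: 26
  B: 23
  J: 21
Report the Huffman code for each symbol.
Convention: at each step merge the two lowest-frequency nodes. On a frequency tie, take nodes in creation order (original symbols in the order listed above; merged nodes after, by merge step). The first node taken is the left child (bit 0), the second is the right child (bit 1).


Huffman tree construction:
Step 1: Merge J(21) + B(23) = 44
Step 2: Merge G(26) + (J+B)(44) = 70
Read each symbol's code off the tree from the root (left child = 0, right child = 1).

Codes:
  G: 0 (length 1)
  B: 11 (length 2)
  J: 10 (length 2)
Average code length: 114/70 = 1.6286 bits/symbol


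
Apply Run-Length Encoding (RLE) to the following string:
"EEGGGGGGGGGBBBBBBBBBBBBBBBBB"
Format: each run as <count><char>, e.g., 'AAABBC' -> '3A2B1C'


Scanning runs left to right:
  i=0: run of 'E' x 2 -> '2E'
  i=2: run of 'G' x 9 -> '9G'
  i=11: run of 'B' x 17 -> '17B'

RLE = 2E9G17B


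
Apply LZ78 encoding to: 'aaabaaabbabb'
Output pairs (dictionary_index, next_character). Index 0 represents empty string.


LZ78 encoding steps:
Dictionary: {0: ''}
Step 1: w='' (idx 0), next='a' -> output (0, 'a'), add 'a' as idx 1
Step 2: w='a' (idx 1), next='a' -> output (1, 'a'), add 'aa' as idx 2
Step 3: w='' (idx 0), next='b' -> output (0, 'b'), add 'b' as idx 3
Step 4: w='aa' (idx 2), next='a' -> output (2, 'a'), add 'aaa' as idx 4
Step 5: w='b' (idx 3), next='b' -> output (3, 'b'), add 'bb' as idx 5
Step 6: w='a' (idx 1), next='b' -> output (1, 'b'), add 'ab' as idx 6
Step 7: w='b' (idx 3), end of input -> output (3, '')


Encoded: [(0, 'a'), (1, 'a'), (0, 'b'), (2, 'a'), (3, 'b'), (1, 'b'), (3, '')]


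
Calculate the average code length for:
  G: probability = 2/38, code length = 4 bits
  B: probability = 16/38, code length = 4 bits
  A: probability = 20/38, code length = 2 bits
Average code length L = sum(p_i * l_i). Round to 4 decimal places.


Weighted contributions p_i * l_i:
  G: (2/38) * 4 = 8/38
  B: (16/38) * 4 = 64/38
  A: (20/38) * 2 = 40/38
Sum = (8 + 64 + 40)/38 = 112/38

L = 112/38 = 2.9474 bits/symbol


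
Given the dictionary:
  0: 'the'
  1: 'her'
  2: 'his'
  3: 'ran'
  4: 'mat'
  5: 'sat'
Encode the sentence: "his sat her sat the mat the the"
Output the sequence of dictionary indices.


Look up each word in the dictionary:
  'his' -> 2
  'sat' -> 5
  'her' -> 1
  'sat' -> 5
  'the' -> 0
  'mat' -> 4
  'the' -> 0
  'the' -> 0

Encoded: [2, 5, 1, 5, 0, 4, 0, 0]


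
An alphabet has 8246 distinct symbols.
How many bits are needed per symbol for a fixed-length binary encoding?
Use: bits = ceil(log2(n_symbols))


log2(8246) = 13.0095
Bracket: 2^13 = 8192 < 8246 <= 2^14 = 16384
So ceil(log2(8246)) = 14

bits = ceil(log2(8246)) = ceil(13.0095) = 14 bits


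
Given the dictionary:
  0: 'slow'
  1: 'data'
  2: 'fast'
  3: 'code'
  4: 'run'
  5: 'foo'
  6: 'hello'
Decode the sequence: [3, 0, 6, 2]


Look up each index in the dictionary:
  3 -> 'code'
  0 -> 'slow'
  6 -> 'hello'
  2 -> 'fast'

Decoded: "code slow hello fast"


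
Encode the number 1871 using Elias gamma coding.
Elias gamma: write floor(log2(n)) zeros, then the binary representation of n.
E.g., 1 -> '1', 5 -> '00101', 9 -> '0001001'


num_bits = floor(log2(1871)) + 1 = 11
leading_zeros = num_bits - 1 = 10
binary(1871) = 11101001111

Elias gamma(1871) = '0000000000' + '11101001111' = 000000000011101001111 (21 bits)


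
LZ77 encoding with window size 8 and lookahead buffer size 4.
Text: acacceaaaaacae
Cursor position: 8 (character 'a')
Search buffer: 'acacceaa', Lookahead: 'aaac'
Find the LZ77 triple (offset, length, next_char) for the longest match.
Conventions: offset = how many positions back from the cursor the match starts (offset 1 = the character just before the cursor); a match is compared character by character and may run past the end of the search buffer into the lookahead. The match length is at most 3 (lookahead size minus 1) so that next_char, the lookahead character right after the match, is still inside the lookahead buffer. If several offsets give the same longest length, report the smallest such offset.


Try each offset into the search buffer:
  offset=1 (pos 7, char 'a'): match length 3
  offset=2 (pos 6, char 'a'): match length 3
  offset=3 (pos 5, char 'e'): match length 0
  offset=4 (pos 4, char 'c'): match length 0
  offset=5 (pos 3, char 'c'): match length 0
  offset=6 (pos 2, char 'a'): match length 1
  offset=7 (pos 1, char 'c'): match length 0
  offset=8 (pos 0, char 'a'): match length 1
Longest match has length 3, found at offsets 1, 2; take the smallest, offset 1.
next_char = character at position 8 + 3 = 11 -> 'c'

Best match: offset=1, length=3 (matching 'aaa' starting at position 7)
LZ77 triple: (1, 3, 'c')
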